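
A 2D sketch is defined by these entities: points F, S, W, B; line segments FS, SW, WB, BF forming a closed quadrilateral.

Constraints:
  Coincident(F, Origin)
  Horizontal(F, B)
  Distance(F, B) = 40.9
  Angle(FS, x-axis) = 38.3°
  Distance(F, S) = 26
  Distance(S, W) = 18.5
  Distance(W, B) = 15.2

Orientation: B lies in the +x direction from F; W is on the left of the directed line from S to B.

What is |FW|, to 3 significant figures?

41.7

F is at the origin; F and B share the same y with |FB| = 40.9 and B in +x, so B = (40.9, 0). FS runs at 38.3° with |FS| = 26.0, so S = (20.4, 16.1). W is determined by |SW| = 18.5 and |WB| = 15.2 together: it lies at the intersection of circle(S, 18.5) and circle(B, 15.2). With |SB| = 26.1, the foot of the radical line on SB is 15.2 from S and the perpendicular offset is √(18.5² − 15.2²) = 10.6. Taking the left-of-SB solution: W = (38.9, 15.1).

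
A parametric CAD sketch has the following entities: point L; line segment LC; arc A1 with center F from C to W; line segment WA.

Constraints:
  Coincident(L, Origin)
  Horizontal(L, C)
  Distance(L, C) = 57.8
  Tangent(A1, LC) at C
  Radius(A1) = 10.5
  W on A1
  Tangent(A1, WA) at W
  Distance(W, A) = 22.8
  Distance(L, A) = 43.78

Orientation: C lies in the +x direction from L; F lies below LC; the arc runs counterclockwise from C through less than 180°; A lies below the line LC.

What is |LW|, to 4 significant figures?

49.21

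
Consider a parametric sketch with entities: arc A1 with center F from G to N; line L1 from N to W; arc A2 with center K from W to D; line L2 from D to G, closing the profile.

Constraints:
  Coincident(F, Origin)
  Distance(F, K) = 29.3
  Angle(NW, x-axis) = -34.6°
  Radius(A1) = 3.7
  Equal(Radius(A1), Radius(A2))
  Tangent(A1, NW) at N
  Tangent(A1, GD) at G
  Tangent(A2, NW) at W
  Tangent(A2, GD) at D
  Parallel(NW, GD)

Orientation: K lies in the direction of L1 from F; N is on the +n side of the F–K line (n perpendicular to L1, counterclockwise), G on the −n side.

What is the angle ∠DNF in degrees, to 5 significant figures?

75.826°

Tangency of A1 to both parallel lines with radius 3.7 puts N and G at F ± 3.7·n: N = (2.1010, 3.0456), G = (-2.1010, -3.0456). Equal radii place W and D the same way about K: W = K + 3.7·n = (26.219, -13.592), D = K − 3.7·n = (22.017, -19.683). Then cos ∠DNF = ND·NF / (|ND||NF|), giving 75.826°.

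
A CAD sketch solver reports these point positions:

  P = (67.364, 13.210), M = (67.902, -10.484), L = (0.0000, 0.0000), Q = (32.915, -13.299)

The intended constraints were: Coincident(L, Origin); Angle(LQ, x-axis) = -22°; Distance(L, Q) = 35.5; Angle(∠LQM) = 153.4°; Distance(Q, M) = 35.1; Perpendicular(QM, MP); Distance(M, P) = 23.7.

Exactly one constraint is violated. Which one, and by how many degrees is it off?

Perpendicular(QM, MP) — off by 3.30°.

L = (0.00, 0.00) ✓; LQ at -22.00° ✓; |LQ| = 35.50 ✓; ∠LQM = 153.4° ✓; |QM| = 35.10 ✓; ∠(QM, MP) = 86.70° ✗; |MP| = 23.70 ✓.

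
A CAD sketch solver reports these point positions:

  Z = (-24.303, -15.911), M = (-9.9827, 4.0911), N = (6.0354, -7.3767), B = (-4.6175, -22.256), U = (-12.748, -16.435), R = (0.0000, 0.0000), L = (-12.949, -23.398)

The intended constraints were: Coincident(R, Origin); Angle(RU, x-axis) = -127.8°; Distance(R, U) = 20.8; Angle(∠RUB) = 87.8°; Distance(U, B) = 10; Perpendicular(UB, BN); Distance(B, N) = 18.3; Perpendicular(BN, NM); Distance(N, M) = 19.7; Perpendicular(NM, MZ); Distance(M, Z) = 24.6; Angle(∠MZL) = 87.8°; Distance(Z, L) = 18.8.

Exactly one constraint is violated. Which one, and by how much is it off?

Distance(Z, L) = 18.8 — off by 5.20.

R = (0.00, 0.00) ✓; RU at -127.8° ✓; |RU| = 20.80 ✓; ∠RUB = 87.80° ✓; |UB| = 9.999 ✓; ∠(UB, BN) = 90.00° ✓; |BN| = 18.30 ✓; ∠(BN, NM) = 90.00° ✓; |NM| = 19.70 ✓; ∠(NM, MZ) = 90.00° ✓; |MZ| = 24.60 ✓; ∠MZL = 87.80° ✓; |ZL| = 13.60 ✗.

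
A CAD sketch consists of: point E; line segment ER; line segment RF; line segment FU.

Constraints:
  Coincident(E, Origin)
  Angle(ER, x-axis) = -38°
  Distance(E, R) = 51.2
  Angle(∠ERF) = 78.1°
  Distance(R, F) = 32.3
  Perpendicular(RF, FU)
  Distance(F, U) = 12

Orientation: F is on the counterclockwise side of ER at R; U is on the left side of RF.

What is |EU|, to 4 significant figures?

43.87

E is at the origin; ER runs at -38.0° with length 51.2, so R = 51.2·(cos -38.0°, sin -38.0°) = (40.35, -31.52). ∠ERF = 78.1°, so RF runs at -38.0° + (180° − 78.1°) = 63.90° from the x-axis; with |RF| = 32.3, F = R + 32.3·(cos 63.90°, sin 63.90°) = (54.56, -2.516). RF is perpendicular to FU; with |FU| = 12.0 on the left of RF, U = F + 12.0·(-0.8980, 0.4399) = (43.78, 2.764). Then |EU| = |U − E| = 43.87.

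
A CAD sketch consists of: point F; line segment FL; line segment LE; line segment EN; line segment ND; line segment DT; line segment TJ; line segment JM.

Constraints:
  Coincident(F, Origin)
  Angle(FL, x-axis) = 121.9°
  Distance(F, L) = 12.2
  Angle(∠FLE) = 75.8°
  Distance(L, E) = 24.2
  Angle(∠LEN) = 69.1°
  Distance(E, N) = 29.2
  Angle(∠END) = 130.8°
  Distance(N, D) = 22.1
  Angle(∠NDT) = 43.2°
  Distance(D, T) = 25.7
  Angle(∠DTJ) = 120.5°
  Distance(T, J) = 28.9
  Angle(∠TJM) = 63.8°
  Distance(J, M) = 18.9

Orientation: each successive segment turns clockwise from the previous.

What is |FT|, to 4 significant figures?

1.639

∠END = 130.8° gives ND at -142.4° from the x-axis; with |ND| = 22.1, D = (-2.532, -24.92). ∠NDT = 43.2° gives DT at 80.80° from the x-axis; with |DT| = 25.7, T = (1.577, 0.4458). Then |FT| = |T − F| = 1.639.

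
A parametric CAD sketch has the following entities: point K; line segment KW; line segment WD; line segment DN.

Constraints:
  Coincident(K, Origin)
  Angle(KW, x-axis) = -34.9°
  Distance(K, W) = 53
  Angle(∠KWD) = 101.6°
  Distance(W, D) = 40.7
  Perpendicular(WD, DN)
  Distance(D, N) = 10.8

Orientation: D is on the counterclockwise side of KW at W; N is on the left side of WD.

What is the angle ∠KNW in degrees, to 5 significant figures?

53.543°

∠KWD = 101.6°, so WD runs at -34.9° + (180° − 101.6°) = 43.500° from the x-axis; with |WD| = 40.7, D = W + 40.7·(cos 43.500°, sin 43.500°) = (72.991, -2.3077). WD is perpendicular to DN; with |DN| = 10.8 on the left of WD, N = D + 10.8·(-0.68835, 0.72537) = (65.557, 5.5263). Then cos ∠KNW = NK·NW / (|NK||NW|), giving 53.543°.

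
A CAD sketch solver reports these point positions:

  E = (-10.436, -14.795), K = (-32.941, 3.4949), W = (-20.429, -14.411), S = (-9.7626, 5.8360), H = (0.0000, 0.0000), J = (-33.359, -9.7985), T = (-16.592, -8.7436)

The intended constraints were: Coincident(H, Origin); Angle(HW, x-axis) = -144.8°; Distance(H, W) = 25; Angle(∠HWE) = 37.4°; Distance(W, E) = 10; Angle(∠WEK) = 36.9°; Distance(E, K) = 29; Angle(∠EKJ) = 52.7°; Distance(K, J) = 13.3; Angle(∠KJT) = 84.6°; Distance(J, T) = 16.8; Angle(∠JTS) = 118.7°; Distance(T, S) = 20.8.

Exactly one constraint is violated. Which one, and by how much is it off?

Distance(T, S) = 20.8 — off by 4.70.

H = (0.00, 0.00) ✓; HW at -144.8° ✓; |HW| = 25.00 ✓; ∠HWE = 37.40° ✓; |WE| = 10.00 ✓; ∠WEK = 36.90° ✓; |EK| = 29.00 ✓; ∠EKJ = 52.70° ✓; |KJ| = 13.30 ✓; ∠KJT = 84.60° ✓; |JT| = 16.80 ✓; ∠JTS = 118.7° ✓; |TS| = 16.10 ✗.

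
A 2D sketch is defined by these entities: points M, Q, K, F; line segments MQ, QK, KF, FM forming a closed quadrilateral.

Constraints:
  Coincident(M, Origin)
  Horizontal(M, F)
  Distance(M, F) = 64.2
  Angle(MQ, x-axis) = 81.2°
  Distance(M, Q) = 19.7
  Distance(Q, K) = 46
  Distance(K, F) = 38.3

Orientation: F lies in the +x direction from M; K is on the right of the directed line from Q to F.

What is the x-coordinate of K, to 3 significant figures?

30.2

Checks: |QK| = 46.00 ✓; |KF| = 38.30 ✓.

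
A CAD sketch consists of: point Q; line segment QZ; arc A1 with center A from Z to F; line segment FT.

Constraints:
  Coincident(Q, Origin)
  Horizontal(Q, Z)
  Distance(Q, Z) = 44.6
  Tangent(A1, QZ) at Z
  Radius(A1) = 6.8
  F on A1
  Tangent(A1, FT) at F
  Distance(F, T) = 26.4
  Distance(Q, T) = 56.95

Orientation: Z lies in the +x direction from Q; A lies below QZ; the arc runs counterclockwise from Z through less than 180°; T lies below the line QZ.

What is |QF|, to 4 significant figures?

39.08

Q is at the origin; QZ is horizontal with |QZ| = 44.6 and Z on the +x side, so Z = (44.60, 0.000). Tangency of A1 to QZ means the radius AZ is perpendicular to QZ, so A = Z + (0, -6.8) = (44.60, -6.800). Since AF ⟂ FT (tangency), |AT| = √(6.8² + 26.4²) = 27.26 regardless of where F sits on A1. So T lies on both circle(Q, 56.95) and circle(A, 27.26); the below-QZ intersection is T = (45.66, -34.04). F is the foot of the tangent from T: F = (38.09, -8.750).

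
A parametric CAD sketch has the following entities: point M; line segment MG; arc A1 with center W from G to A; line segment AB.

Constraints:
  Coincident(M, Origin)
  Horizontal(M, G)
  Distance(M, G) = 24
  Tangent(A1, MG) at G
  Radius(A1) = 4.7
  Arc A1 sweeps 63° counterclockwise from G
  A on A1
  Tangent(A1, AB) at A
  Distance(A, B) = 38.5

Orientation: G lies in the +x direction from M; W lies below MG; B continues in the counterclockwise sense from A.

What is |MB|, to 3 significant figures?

36.9

M is at the origin; MG is horizontal with |MG| = 24.0 and G on the +x side, so G = (24.0, 0.00). Tangency of A1 to MG means the radius WG is perpendicular to MG, so W = G + (0, -4.7) = (24.0, -4.70). On A1, G sits at bearing 90° from W; a 63° counterclockwise sweep puts A at bearing 153°, so A = W + 4.7·(cos 153°, sin 153°) = (19.8, -2.57). The tangent condition forces WA to be normal to AB, so AB runs along (−sin 153°, cos 153°); with |AB| = 38.5, B = (2.33, -36.9). Then |MB| = |B − M| = 36.9.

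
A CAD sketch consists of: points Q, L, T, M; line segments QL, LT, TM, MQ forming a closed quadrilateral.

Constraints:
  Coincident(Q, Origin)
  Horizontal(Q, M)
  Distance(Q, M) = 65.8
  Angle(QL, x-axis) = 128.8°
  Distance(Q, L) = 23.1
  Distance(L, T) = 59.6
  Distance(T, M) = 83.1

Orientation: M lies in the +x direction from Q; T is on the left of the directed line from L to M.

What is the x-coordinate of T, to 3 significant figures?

18.0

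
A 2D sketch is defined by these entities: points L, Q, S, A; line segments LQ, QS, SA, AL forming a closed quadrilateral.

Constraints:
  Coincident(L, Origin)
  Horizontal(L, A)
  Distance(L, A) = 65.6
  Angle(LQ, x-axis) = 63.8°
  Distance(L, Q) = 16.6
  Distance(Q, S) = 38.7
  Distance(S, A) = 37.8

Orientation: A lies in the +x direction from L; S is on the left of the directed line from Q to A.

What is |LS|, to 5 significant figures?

52.443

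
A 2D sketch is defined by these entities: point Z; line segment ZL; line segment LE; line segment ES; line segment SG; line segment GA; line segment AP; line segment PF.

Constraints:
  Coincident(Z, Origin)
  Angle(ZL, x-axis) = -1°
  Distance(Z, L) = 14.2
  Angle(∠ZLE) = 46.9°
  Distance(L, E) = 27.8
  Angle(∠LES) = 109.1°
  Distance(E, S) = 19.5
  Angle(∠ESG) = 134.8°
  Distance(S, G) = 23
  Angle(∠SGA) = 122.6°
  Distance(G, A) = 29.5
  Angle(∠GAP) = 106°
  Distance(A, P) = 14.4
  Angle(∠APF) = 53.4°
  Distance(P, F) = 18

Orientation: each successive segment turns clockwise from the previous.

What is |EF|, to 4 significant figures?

39.59

Z is at the origin; ZL runs at -1.0° with length 14.2, so L = (14.20, -0.2478). ∠ZLE = 46.9° gives LE at -134.1° from the x-axis; with |LE| = 27.8, E = (-5.149, -20.21). ∠LES = 109.1° gives ES at 155.0° from the x-axis; with |ES| = 19.5, S = (-22.82, -11.97). ∠ESG = 134.8° gives SG at 109.8° from the x-axis; with |SG| = 23.0, G = (-30.61, 9.670). ∠SGA = 122.6° gives GA at 52.40° from the x-axis; with |GA| = 29.5, A = (-12.61, 33.04). ∠GAP = 106.0° gives AP at -21.60° from the x-axis; with |AP| = 14.4, P = (0.7756, 27.74). ∠APF = 53.4° gives PF at -148.2° from the x-axis; with |PF| = 18.0, F = (-14.52, 18.26). Then |EF| = |F − E| = 39.59.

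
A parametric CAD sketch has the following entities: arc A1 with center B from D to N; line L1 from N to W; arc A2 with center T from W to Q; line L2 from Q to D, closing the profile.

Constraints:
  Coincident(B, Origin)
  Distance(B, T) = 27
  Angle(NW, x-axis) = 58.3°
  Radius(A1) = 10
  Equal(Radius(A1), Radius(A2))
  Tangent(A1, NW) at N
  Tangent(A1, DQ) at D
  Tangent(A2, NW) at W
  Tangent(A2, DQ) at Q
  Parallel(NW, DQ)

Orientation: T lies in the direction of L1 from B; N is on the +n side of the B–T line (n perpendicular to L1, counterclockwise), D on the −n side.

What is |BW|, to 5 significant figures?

28.792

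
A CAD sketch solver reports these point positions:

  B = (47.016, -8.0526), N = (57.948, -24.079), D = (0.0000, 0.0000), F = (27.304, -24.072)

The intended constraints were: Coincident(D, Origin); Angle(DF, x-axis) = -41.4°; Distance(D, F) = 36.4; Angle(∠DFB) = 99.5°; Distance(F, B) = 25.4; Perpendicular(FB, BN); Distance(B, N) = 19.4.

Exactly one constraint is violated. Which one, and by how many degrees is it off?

Perpendicular(FB, BN) — off by 4.80°.

D = (0.00, 0.00) ✓; DF at -41.40° ✓; |DF| = 36.40 ✓; ∠DFB = 99.50° ✓; |FB| = 25.40 ✓; ∠(FB, BN) = 94.80° ✗; |BN| = 19.40 ✓.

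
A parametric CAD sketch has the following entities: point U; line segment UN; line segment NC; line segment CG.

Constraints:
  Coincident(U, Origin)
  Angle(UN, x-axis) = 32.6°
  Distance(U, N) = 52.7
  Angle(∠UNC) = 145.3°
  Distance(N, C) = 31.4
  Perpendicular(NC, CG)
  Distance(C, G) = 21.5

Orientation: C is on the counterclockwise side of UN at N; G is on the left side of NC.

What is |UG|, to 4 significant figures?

75.21

∠UNC = 145.3°, so NC runs at 32.6° + (180° − 145.3°) = 67.30° from the x-axis; with |NC| = 31.4, C = N + 31.4·(cos 67.30°, sin 67.30°) = (56.51, 57.36). The perpendicularity gives CG at right angles to NC; with |CG| = 21.5 on the left of NC, G = C + 21.5·(-0.9225, 0.3859) = (36.68, 65.66). Then |UG| = |G − U| = 75.21.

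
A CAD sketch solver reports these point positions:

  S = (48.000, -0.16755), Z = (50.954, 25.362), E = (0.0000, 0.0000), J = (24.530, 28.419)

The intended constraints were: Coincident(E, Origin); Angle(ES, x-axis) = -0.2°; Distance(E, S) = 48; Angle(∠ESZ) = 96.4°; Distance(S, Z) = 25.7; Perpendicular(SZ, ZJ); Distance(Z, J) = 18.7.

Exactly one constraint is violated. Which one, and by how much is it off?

Distance(Z, J) = 18.7 — off by 7.90.

E = (0.00, 0.00) ✓; ES at -0.2000° ✓; |ES| = 48.00 ✓; ∠ESZ = 96.40° ✓; |SZ| = 25.70 ✓; ∠(SZ, ZJ) = 90.00° ✓; |ZJ| = 26.60 ✗.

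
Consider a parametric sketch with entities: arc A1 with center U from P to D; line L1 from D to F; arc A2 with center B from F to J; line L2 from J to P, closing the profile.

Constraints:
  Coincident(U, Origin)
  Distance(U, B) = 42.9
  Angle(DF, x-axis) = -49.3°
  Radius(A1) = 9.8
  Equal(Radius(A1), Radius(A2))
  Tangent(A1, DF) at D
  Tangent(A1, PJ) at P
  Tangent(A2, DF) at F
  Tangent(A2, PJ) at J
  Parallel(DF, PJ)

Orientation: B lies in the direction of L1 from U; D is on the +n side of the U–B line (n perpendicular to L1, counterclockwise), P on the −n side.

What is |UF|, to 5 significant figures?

44.005

The slot axis is L1's direction at -49.3°, so u = (cos -49.3°, sin -49.3°) = (0.65210, -0.75813) and n = (−sin -49.3°, cos -49.3°) = (0.75813, 0.65210). U is at the origin and B lies 42.9 along u from U, so B = 42.9·u = (27.975, -32.524). Tangency of A1 to both parallel lines with radius 9.8 puts D and P at U ± 9.8·n: D = (7.4297, 6.3906), P = (-7.4297, -6.3906). Equal radii place F and J the same way about B: F = B + 9.8·n = (35.405, -26.133), J = B − 9.8·n = (20.545, -38.915). Then |UF| = |F − U| = 44.005.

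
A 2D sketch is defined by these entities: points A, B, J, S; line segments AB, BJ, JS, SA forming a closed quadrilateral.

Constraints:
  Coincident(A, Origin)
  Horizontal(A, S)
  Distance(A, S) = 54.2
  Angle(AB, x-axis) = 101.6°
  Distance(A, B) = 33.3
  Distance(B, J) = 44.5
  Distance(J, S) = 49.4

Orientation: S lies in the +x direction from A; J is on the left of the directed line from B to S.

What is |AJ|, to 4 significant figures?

58.16

Checks: |BJ| = 44.50 ✓; |JS| = 49.40 ✓.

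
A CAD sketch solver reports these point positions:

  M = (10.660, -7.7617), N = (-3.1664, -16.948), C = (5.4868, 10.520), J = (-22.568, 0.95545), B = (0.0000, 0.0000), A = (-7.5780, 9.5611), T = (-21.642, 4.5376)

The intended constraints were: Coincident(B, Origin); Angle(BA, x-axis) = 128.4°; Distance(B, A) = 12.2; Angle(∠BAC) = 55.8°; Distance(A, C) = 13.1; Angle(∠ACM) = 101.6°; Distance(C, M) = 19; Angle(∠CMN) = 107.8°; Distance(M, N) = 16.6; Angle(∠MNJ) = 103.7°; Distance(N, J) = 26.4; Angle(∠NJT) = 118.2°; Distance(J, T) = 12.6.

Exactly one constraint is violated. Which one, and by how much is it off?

Distance(J, T) = 12.6 — off by 8.90.

B = (0.00, 0.00) ✓; BA at 128.4° ✓; |BA| = 12.20 ✓; ∠BAC = 55.80° ✓; |AC| = 13.10 ✓; ∠ACM = 101.6° ✓; |CM| = 19.00 ✓; ∠CMN = 107.8° ✓; |MN| = 16.60 ✓; ∠MNJ = 103.7° ✓; |NJ| = 26.40 ✓; ∠NJT = 118.2° ✓; |JT| = 3.700 ✗.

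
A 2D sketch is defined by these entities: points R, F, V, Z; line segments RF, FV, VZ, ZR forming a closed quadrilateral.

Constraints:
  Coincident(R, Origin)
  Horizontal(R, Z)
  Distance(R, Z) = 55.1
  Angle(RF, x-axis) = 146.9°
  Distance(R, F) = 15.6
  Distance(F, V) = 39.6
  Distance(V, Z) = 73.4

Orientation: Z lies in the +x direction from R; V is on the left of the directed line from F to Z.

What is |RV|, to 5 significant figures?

46.492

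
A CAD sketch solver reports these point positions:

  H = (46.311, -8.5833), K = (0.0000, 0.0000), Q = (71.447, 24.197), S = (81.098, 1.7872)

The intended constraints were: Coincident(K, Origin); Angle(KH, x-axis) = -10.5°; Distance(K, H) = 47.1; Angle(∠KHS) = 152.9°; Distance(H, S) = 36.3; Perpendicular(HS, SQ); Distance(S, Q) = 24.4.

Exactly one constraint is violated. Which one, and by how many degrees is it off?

Perpendicular(HS, SQ) — off by 6.70°.

K = (0.00, 0.00) ✓; KH at -10.50° ✓; |KH| = 47.10 ✓; ∠KHS = 152.9° ✓; |HS| = 36.30 ✓; ∠(HS, SQ) = 96.70° ✗; |SQ| = 24.40 ✓.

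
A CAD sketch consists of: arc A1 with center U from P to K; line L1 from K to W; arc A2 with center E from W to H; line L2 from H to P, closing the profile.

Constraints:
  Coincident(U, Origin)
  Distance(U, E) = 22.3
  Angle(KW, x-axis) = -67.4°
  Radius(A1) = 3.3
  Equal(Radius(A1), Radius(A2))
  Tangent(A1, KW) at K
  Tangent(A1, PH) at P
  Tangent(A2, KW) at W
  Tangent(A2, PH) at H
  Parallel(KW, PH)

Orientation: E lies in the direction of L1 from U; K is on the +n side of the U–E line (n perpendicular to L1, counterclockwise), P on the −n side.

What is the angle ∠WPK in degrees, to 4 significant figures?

73.51°

The slot axis is L1's direction at -67.4°, so u = (cos -67.4°, sin -67.4°) = (0.3843, -0.9232) and n = (−sin -67.4°, cos -67.4°) = (0.9232, 0.3843). U is at the origin and E lies 22.3 along u from U, so E = 22.3·u = (8.570, -20.59). Tangency of A1 to both parallel lines with radius 3.3 puts K and P at U ± 3.3·n: K = (3.047, 1.268), P = (-3.047, -1.268). Equal radii place W and H the same way about E: W = E + 3.3·n = (11.62, -19.32), H = E − 3.3·n = (5.523, -21.86). Then cos ∠WPK = PW·PK / (|PW||PK|), giving 73.51°.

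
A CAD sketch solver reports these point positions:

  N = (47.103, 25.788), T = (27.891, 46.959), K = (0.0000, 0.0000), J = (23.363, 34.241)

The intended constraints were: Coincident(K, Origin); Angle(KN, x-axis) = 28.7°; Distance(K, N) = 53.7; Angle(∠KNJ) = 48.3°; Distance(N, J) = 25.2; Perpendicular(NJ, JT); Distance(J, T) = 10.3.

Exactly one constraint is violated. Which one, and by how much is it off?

Distance(J, T) = 10.3 — off by 3.20.

K = (0.00, 0.00) ✓; KN at 28.70° ✓; |KN| = 53.70 ✓; ∠KNJ = 48.30° ✓; |NJ| = 25.20 ✓; ∠(NJ, JT) = 90.00° ✓; |JT| = 13.50 ✗.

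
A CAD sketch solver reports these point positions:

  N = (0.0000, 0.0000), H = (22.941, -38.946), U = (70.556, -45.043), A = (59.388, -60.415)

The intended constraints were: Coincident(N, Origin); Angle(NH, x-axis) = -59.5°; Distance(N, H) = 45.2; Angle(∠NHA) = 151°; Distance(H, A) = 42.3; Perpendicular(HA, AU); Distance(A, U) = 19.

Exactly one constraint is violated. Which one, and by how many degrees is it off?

Perpendicular(HA, AU) — off by 5.50°.

N = (0.00, 0.00) ✓; NH at -59.50° ✓; |NH| = 45.20 ✓; ∠NHA = 151.0° ✓; |HA| = 42.30 ✓; ∠(HA, AU) = 84.50° ✗; |AU| = 19.00 ✓.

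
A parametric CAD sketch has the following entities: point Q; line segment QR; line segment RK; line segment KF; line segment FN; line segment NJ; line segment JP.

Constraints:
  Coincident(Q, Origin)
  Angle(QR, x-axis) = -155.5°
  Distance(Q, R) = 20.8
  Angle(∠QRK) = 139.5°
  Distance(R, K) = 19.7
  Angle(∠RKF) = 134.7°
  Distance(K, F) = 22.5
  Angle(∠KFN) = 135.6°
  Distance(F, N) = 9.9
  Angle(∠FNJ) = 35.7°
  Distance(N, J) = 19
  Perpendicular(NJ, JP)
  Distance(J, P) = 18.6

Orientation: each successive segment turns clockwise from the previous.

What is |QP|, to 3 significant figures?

57.0

Q is at the origin; QR runs at -155.5° with length 20.8, so R = (-18.9, -8.63). ∠QRK = 139.5° gives RK at 164° from the x-axis; with |RK| = 19.7, K = (-37.9, -3.20). ∠RKF = 134.7° gives KF at 119° from the x-axis; with |KF| = 22.5, F = (-48.7, 16.5). ∠KFN = 135.6° gives FN at 74.3° from the x-axis; with |FN| = 9.9, N = (-46.0, 26.1). ∠FNJ = 35.7° gives NJ at -70.0° from the x-axis; with |NJ| = 19.0, J = (-39.5, 8.22). NJ is perpendicular to JP, so JP runs at -160°; with |JP| = 18.6, P = (-57.0, 1.86). Then |QP| = |P − Q| = 57.0.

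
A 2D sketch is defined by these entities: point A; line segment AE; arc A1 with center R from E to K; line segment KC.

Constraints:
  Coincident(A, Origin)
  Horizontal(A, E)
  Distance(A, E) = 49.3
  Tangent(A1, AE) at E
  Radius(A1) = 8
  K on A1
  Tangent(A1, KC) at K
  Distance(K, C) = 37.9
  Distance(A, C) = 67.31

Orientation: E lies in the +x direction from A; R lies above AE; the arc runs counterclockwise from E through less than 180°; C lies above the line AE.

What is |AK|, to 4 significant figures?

57.93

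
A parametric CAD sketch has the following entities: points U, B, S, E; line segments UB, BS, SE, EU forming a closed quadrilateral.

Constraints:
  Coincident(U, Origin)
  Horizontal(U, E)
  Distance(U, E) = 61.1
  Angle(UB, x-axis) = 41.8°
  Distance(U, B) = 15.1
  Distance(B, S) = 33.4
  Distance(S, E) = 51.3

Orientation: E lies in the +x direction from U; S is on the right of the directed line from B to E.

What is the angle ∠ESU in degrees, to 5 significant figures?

96.761°

U is at the origin; UE is horizontal with |UE| = 61.1 and E in +x, so E = (61.1, 0). UB runs at 41.8° with |UB| = 15.1, so B = (11.257, 10.065). S is determined by |BS| = 33.4 and |SE| = 51.3 together: it lies at the intersection of circle(B, 33.4) and circle(E, 51.3). With |BE| = 50.849, the foot of the radical line on BE is 10.517 from B and the perpendicular offset is √(33.4² − 10.517²) = 31.701. Taking the right-of-BE solution: S = (15.291, -23.091).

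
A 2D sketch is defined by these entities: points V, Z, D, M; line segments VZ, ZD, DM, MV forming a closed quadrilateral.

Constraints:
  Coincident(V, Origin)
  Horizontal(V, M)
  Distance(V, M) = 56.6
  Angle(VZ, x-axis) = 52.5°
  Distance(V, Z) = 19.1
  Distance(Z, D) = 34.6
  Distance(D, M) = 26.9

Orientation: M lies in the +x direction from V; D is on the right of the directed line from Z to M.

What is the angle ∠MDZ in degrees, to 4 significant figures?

100.3°

V is at the origin; VM is horizontal with |VM| = 56.6 and M in +x, so M = (56.6, 0). VZ runs at 52.5° with |VZ| = 19.1, so Z = (11.63, 15.15). D is determined by |ZD| = 34.6 and |DM| = 26.9 together: it lies at the intersection of circle(Z, 34.6) and circle(M, 26.9). With |ZM| = 47.46, the foot of the radical line on ZM is 28.72 from Z and the perpendicular offset is √(34.6² − 28.72²) = 19.30. Taking the right-of-ZM solution: D = (32.68, -12.31).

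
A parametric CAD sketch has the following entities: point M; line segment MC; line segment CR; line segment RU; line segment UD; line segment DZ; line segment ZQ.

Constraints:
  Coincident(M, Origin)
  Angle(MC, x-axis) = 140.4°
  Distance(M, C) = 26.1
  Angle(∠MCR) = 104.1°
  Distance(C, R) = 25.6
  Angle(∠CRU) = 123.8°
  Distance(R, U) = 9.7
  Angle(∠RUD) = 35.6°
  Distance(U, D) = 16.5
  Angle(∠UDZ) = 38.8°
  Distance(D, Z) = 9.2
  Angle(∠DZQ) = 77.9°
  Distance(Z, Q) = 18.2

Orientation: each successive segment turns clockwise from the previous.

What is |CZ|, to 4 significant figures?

24.30

M is at the origin; MC runs at 140.4° with length 26.1, so C = (-20.11, 16.64). ∠MCR = 104.1° gives CR at 64.50° from the x-axis; with |CR| = 25.6, R = (-9.089, 39.74). ∠CRU = 123.8° gives RU at 8.300° from the x-axis; with |RU| = 9.7, U = (0.5091, 41.14). ∠RUD = 35.6° gives UD at -136.1° from the x-axis; with |UD| = 16.5, D = (-11.38, 29.70). ∠UDZ = 38.8° gives DZ at 82.70° from the x-axis; with |DZ| = 9.2, Z = (-10.21, 38.83). Then |CZ| = |Z − C| = 24.30.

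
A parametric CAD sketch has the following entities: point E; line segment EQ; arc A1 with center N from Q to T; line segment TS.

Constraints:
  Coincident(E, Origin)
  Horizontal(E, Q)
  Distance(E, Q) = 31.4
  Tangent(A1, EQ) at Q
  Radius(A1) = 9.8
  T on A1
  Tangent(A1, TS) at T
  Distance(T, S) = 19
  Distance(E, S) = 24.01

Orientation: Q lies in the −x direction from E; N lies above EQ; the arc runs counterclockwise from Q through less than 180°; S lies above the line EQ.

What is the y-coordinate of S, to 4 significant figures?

20.32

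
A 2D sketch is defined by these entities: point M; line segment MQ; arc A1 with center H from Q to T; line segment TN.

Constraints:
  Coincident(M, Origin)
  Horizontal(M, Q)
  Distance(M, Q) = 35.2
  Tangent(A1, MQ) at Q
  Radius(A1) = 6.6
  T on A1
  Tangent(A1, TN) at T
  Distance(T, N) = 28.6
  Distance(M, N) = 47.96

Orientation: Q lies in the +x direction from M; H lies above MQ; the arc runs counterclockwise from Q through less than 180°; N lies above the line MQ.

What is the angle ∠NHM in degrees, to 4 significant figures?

94.26°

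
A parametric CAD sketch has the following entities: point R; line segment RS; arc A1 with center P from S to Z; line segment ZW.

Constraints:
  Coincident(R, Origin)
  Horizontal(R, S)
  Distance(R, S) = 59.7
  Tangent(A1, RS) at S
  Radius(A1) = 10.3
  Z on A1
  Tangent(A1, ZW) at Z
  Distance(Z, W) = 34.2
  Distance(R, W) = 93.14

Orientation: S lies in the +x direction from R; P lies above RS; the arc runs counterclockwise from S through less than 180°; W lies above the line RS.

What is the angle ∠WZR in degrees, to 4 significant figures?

126.9°

Checks: |PZ| = 10.30 ✓; ∠(PZ, ZW) = 90.00° ✓; |ZW| = 34.20 ✓; |RW| = 93.14 ✓.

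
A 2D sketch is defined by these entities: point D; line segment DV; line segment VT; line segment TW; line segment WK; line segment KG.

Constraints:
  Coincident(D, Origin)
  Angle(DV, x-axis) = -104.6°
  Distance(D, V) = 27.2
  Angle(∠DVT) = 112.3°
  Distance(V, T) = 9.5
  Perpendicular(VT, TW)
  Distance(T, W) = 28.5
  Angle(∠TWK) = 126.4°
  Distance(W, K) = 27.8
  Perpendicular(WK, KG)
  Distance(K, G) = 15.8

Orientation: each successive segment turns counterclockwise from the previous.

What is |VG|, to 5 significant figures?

39.206

∠TWK = 126.4° gives WK at 106.70° from the x-axis; with |WK| = 27.8, K = (9.8641, 17.393). WK ⟂ KG, so KG runs at -163.30°; with |KG| = 15.8, G = (-5.2695, 12.853). Then |VG| = |G − V| = 39.206.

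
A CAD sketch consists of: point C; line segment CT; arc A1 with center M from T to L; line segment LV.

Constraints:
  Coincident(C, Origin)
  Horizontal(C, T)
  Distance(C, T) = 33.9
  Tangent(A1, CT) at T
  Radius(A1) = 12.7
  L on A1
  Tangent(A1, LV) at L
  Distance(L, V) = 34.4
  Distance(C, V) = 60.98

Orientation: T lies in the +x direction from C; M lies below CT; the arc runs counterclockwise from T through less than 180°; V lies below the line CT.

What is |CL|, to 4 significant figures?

28.44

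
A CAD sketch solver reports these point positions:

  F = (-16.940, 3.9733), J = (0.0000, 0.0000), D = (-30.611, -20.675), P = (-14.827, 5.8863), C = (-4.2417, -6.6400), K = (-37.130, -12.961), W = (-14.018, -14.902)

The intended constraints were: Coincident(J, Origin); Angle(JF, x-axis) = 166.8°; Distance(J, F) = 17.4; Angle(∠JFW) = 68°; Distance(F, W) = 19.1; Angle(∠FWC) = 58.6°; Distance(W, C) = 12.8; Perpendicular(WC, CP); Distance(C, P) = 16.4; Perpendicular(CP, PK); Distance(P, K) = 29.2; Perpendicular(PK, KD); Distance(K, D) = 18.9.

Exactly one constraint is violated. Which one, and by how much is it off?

Distance(K, D) = 18.9 — off by 8.80.

J = (0.00, 0.00) ✓; JF at 166.8° ✓; |JF| = 17.40 ✓; ∠JFW = 68.00° ✓; |FW| = 19.10 ✓; ∠FWC = 58.60° ✓; |WC| = 12.80 ✓; ∠(WC, CP) = 90.00° ✓; |CP| = 16.40 ✓; ∠(CP, PK) = 90.00° ✓; |PK| = 29.20 ✓; ∠(PK, KD) = 90.00° ✓; |KD| = 10.10 ✗.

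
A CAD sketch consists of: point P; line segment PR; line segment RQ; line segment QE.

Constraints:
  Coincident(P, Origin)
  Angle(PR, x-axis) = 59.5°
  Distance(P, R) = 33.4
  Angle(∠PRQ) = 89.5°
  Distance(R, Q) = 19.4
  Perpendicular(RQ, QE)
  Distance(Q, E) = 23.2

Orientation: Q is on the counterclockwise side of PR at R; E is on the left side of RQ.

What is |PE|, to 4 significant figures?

21.66

∠PRQ = 89.5°, so RQ runs at 59.5° + (180° − 89.5°) = 150.0° from the x-axis; with |RQ| = 19.4, Q = R + 19.4·(cos 150.0°, sin 150.0°) = (0.1509, 38.48). RQ is perpendicular to QE; with |QE| = 23.2 on the left of RQ, E = Q + 23.2·(-0.5000, -0.8660) = (-11.45, 18.39). Then |PE| = |E − P| = 21.66.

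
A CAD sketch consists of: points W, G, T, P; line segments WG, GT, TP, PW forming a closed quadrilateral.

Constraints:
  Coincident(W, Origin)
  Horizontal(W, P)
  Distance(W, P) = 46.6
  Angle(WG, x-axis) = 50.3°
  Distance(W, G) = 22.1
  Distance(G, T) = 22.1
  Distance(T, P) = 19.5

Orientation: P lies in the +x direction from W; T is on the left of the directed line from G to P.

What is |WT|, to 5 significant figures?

39.794

W is at the origin; W and P share the same y with |WP| = 46.6 and P in +x, so P = (46.6, 0). WG runs at 50.3° with |WG| = 22.1, so G = (14.117, 17.004). T is determined by |GT| = 22.1 and |TP| = 19.5 together: it lies at the intersection of circle(G, 22.1) and circle(P, 19.5). With |GP| = 36.665, the foot of the radical line on GP is 19.807 from G and the perpendicular offset is √(22.1² − 19.807²) = 9.8022. Taking the left-of-GP solution: T = (36.211, 16.502).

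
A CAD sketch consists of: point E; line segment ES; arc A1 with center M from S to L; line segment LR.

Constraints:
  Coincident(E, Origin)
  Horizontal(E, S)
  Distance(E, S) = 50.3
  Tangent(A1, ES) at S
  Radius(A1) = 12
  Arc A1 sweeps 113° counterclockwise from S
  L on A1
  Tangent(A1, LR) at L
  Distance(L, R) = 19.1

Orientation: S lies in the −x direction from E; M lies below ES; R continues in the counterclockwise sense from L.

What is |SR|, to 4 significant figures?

34.46

E is at the origin; ES is horizontal with |ES| = 50.3 and S on the −x side, so S = (-50.30, 0.000). A1 meets ES tangentially, so MS is at right angles to ES, so M = S + (0, -12) = (-50.30, -12.00). On A1, S sits at bearing 90° from M; a 113° counterclockwise sweep puts L at bearing 203°, so L = M + 12.0·(cos 203°, sin 203°) = (-61.35, -16.69). A1 meets LR tangentially, so ML is at right angles to LR, so LR runs along (−sin 203°, cos 203°); with |LR| = 19.1, R = (-53.88, -34.27). Then |SR| = |R − S| = 34.46.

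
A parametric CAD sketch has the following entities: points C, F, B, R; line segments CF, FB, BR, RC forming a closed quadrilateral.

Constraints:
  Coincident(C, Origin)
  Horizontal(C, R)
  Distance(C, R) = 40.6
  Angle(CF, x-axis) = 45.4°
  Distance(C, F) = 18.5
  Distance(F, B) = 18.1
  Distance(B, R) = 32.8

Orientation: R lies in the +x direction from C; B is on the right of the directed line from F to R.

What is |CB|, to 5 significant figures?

9.1252

C is at the origin; CR is horizontal with |CR| = 40.6 and R in +x, so R = (40.6, 0). CF runs at 45.4° with |CF| = 18.5, so F = (12.990, 13.172). B is determined by |FB| = 18.1 and |BR| = 32.8 together: it lies at the intersection of circle(F, 18.1) and circle(R, 32.8). With |FR| = 30.591, the foot of the radical line on FR is 3.0663 from F and the perpendicular offset is √(18.1² − 3.0663²) = 17.838. Taking the right-of-FR solution: B = (8.0762, -4.2478).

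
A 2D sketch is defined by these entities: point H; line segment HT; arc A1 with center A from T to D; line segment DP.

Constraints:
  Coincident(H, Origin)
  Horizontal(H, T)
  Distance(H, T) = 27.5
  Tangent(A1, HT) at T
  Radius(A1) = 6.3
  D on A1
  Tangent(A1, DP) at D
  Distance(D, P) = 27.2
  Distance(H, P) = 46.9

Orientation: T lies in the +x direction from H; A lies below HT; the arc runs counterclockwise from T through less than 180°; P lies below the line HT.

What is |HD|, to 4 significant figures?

23.44

Checks: |HT| = 27.50 ✓; |AD| = 6.300 ✓; ∠(AD, DP) = 90.00° ✓; |DP| = 27.20 ✓; |HP| = 46.90 ✓.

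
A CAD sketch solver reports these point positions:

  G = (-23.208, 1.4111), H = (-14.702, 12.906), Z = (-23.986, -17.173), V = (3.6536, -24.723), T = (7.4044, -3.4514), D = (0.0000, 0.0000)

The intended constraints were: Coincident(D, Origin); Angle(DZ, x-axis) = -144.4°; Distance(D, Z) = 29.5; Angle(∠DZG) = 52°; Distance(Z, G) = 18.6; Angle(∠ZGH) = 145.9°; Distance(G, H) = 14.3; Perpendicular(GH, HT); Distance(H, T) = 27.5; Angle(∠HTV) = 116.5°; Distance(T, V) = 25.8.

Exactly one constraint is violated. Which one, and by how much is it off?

Distance(T, V) = 25.8 — off by 4.20.

D = (0.00, 0.00) ✓; DZ at -144.4° ✓; |DZ| = 29.50 ✓; ∠DZG = 52.00° ✓; |ZG| = 18.60 ✓; ∠ZGH = 145.9° ✓; |GH| = 14.30 ✓; ∠(GH, HT) = 90.00° ✓; |HT| = 27.50 ✓; ∠HTV = 116.5° ✓; |TV| = 21.60 ✗.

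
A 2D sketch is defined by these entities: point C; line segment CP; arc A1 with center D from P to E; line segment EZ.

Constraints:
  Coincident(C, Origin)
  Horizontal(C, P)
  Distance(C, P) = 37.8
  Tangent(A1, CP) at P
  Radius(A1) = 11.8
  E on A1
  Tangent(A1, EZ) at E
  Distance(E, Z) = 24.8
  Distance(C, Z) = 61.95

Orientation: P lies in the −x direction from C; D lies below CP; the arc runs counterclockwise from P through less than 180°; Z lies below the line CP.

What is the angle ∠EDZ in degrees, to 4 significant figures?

64.55°

Checks: |DE| = 11.80 ✓; ∠(DE, EZ) = 90.00° ✓; |EZ| = 24.80 ✓; |CZ| = 61.95 ✓.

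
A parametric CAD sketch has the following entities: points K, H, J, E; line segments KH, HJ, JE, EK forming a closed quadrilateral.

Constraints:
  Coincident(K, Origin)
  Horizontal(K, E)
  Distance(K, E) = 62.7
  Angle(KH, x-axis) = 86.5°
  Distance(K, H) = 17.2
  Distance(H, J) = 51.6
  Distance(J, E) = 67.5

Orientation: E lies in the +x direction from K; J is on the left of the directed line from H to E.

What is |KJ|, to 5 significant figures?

66.868

Checks: |HJ| = 51.60 ✓; |JE| = 67.50 ✓.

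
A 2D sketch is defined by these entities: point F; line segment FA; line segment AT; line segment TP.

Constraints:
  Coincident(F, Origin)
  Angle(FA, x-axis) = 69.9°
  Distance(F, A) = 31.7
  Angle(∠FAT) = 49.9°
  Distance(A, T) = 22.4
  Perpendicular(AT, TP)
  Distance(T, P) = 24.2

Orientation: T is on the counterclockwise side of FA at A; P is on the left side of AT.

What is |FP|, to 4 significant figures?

1.982

∠FAT = 49.9°, so AT runs at 69.9° + (180° − 49.9°) = 200.0° from the x-axis; with |AT| = 22.4, T = A + 22.4·(cos 200.0°, sin 200.0°) = (-10.16, 22.11). AT ⟂ TP; with |TP| = 24.2 on the left of AT, P = T + 24.2·(0.3420, -0.9397) = (-1.878, -0.6325). Then |FP| = |P − F| = 1.982.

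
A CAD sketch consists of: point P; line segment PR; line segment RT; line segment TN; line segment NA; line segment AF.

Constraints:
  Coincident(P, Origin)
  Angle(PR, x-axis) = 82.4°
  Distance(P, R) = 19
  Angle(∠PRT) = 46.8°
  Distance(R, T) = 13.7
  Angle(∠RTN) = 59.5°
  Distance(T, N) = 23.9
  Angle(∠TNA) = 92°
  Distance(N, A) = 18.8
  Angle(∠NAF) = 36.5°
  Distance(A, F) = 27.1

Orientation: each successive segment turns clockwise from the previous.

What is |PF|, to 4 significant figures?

6.104

∠TNA = 92.0° gives NA at 100.7° from the x-axis; with |NA| = 18.8, A = (-15.94, 23.07). ∠NAF = 36.5° gives AF at -42.80° from the x-axis; with |AF| = 27.1, F = (3.940, 4.661). Then |PF| = |F − P| = 6.104.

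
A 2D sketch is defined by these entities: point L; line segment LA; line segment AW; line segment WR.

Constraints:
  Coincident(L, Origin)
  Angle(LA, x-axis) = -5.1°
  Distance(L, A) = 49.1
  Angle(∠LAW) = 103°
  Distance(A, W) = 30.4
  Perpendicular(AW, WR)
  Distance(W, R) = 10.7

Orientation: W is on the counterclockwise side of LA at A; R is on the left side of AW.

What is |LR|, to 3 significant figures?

55.7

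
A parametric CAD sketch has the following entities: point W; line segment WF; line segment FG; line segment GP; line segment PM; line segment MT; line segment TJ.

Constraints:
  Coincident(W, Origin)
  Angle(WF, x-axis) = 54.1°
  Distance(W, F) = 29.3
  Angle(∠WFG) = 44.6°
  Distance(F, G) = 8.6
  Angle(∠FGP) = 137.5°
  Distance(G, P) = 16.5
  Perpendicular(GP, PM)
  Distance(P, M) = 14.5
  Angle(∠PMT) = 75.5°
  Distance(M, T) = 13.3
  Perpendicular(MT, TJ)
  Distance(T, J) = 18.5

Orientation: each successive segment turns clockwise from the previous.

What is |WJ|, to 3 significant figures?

20.0

W is at the origin; WF runs at 54.1° with length 29.3, so F = (17.2, 23.7). ∠WFG = 44.6° gives FG at -81.3° from the x-axis; with |FG| = 8.6, G = (18.5, 15.2). ∠FGP = 137.5° gives GP at -124° from the x-axis; with |GP| = 16.5, P = (9.30, 1.52). GP ⟂ PM, so PM runs at 146°; with |PM| = 14.5, M = (-2.75, 9.59). ∠PMT = 75.5° gives MT at 41.7° from the x-axis; with |MT| = 13.3, T = (7.18, 18.4). The perpendicularity gives TJ at right angles to MT, so TJ runs at -48.3°; with |TJ| = 18.5, J = (19.5, 4.62). Then |WJ| = |J − W| = 20.0.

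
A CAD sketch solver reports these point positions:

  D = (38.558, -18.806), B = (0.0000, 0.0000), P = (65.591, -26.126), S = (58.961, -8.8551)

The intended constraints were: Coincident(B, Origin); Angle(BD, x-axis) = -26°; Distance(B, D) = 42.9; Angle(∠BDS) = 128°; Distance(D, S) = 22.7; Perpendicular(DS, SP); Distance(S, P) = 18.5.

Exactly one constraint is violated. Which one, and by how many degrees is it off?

Perpendicular(DS, SP) — off by 5.00°.

B = (0.00, 0.00) ✓; BD at -26.00° ✓; |BD| = 42.90 ✓; ∠BDS = 128.0° ✓; |DS| = 22.70 ✓; ∠(DS, SP) = 95.00° ✗; |SP| = 18.50 ✓.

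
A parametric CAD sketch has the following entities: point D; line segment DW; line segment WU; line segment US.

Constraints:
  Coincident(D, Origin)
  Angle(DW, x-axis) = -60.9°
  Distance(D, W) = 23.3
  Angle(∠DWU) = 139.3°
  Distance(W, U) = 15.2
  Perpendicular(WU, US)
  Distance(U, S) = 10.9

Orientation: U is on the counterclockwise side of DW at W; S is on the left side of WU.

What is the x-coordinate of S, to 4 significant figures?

29.36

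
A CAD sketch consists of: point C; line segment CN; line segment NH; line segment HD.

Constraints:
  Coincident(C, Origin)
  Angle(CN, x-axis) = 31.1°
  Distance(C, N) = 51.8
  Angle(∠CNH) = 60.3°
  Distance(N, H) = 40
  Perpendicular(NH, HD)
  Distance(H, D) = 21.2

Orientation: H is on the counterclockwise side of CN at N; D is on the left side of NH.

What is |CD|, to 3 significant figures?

27.8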